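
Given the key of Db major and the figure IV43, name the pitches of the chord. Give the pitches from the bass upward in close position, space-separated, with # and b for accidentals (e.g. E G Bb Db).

Db F Gb Bb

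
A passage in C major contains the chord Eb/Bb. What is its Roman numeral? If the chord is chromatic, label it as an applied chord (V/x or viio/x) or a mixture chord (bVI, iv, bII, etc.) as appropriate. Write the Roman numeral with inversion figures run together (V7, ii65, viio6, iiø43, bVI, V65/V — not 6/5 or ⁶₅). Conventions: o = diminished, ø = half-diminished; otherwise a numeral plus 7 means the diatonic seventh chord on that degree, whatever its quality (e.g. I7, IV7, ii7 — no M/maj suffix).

bIII64

Stacked in thirds the chord is Eb-G-Bb: a major triad on Eb.
Eb is the lowered third degree of C major (diatonic 3 would be E). This is a major triad on the lowered third degree, borrowed from the parallel minor.
With Bb in the bass the chord is in second inversion, so the figured bass is 64.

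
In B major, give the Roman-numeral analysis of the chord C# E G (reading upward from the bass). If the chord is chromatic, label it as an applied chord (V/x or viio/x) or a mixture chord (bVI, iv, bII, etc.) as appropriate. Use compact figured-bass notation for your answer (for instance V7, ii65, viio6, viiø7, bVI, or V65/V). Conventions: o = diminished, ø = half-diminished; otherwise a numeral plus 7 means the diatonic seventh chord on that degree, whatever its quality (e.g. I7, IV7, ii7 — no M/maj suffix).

The pitches C#-E-G form a diminished triad rooted on C#.
C# is the second degree of B major. This is the diminished supertonic triad, borrowed from the parallel minor.

iio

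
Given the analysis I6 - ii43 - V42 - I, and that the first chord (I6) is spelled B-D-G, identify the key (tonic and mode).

G major

I6 is given as B-D-G — a major triad with root G.
If G is scale degree 1 and the mode makes that degree carry a major triad, the tonic is G and the mode is major.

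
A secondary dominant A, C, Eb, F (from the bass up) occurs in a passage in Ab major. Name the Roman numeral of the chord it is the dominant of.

ii

The chord is a dominant seventh chord on F.
A dominant resolves down a perfect fifth: F → Bb. In Ab major, Bb is scale degree 2, i.e. ii.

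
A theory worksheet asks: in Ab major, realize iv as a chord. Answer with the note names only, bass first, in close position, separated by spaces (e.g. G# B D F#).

Scale degree 4 in Ab major is Db; here the chord built on it is altered to a minor triad. iv is the minor subdominant, borrowed from the parallel minor.
So the chord is Db-Fb-Ab.

Db Fb Ab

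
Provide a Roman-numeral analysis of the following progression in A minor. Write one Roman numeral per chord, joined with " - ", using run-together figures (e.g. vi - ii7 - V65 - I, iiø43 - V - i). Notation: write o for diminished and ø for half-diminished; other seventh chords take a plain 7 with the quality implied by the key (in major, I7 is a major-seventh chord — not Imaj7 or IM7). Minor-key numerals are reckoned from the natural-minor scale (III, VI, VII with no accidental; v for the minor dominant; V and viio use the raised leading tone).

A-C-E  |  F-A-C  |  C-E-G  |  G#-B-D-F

i - VI - III - viio7

A-C-E has root A, degree 1 in A minor, so i.
F-A-C has root F, degree 6 in A minor, so VI.
C-E-G: major triad on C = scale degree 3 → III.
G#-B-D-F: fully diminished seventh chord on G# = scale degree 7 → viio7.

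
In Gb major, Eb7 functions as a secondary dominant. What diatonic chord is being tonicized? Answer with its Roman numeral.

ii

The chord is a dominant seventh chord on Eb.
A dominant resolves down a perfect fifth: Eb → Ab. In Gb major, Ab is scale degree 2, i.e. ii.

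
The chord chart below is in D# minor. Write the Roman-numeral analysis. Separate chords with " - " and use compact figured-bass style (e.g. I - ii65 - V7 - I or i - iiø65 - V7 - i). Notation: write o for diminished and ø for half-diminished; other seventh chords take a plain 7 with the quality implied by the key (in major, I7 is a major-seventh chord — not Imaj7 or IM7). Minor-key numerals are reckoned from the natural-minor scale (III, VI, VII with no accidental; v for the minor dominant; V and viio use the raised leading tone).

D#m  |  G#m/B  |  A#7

i - iv6 - V7

D#m: root D# is the tonic; minor triad there is i.
G#m/B: minor triad on G# = scale degree 4 → iv6.
A#7: root A# is the dominant; dominant seventh chord there is V7.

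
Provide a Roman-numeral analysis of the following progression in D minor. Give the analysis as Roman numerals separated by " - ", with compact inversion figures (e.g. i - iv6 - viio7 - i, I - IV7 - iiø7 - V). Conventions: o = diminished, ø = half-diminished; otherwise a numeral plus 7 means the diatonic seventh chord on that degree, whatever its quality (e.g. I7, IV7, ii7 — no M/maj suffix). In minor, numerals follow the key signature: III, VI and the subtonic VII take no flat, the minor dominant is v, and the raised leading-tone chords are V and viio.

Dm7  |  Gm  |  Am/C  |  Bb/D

i7 - iv - v6 - VI6

Dm7: minor seventh chord on D = scale degree 1 → i7.
Gm: minor triad on G = scale degree 4 → iv.
Am/C has root A, degree 5 in D minor, so v6.
Bb/D has root Bb, degree 6 in D minor, so VI6.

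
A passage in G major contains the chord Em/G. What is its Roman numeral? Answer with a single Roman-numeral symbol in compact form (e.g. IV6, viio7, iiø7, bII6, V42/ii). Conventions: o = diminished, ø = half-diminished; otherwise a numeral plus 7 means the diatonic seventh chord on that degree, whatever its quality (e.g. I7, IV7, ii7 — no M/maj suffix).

vi6

Stacked in thirds the chord is E-G-B: a minor triad on E.
E is scale degree 6 in G major, and a minor triad on that degree is written vi.
With G in the bass the chord is in first inversion, so the figured bass is 6.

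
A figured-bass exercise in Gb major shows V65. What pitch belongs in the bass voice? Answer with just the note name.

F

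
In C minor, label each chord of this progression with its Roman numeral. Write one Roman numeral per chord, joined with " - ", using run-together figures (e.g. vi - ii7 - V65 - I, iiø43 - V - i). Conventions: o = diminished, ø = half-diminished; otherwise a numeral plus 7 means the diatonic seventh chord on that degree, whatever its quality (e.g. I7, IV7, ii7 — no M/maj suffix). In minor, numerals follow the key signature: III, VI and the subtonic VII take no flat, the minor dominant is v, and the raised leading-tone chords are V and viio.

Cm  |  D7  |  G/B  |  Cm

Cm: minor triad on C = scale degree 1 → i.
D7: a dominant seventh chord on D, the applied dominant of V → V7/V.
G/B: root G is the dominant; major triad there is V6.
Cm: minor triad on C = scale degree 1 → i.

i - V7/V - V6 - i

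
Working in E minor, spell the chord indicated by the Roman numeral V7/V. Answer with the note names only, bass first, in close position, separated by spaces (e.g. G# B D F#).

F# A# C# E

The slash means an applied dominant: we want the dominant of V. In E minor, V is B major, and its dominant is built on F#.
Building a dominant seventh chord on F# gives F#-A#-C#-E.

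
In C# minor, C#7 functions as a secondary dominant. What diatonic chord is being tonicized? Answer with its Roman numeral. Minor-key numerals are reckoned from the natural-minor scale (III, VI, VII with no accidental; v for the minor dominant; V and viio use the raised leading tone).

iv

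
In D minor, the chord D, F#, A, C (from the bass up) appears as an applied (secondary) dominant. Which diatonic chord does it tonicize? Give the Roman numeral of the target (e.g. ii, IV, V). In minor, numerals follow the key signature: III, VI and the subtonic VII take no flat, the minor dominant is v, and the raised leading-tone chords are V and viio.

The chord is a dominant seventh chord on D.
A dominant resolves down a perfect fifth: D → G. In D minor, G is scale degree 4, i.e. iv.

iv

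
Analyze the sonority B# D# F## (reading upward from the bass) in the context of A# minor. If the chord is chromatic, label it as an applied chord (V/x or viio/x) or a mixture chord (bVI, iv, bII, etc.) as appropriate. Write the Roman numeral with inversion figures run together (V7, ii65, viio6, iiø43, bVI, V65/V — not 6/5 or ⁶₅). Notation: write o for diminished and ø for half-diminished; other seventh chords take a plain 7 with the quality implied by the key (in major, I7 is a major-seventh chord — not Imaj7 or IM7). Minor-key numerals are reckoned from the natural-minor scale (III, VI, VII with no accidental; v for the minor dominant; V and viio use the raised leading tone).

ii

Stacked in thirds the chord is B#-D#-F##: a minor triad on B#.
B# is the second degree of A# minor. This is the minor supertonic, borrowed from the parallel major (the Dorian ii).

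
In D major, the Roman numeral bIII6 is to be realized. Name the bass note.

A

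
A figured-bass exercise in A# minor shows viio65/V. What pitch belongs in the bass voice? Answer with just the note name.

The applied chord viio65/V is rooted on D##: D##-F##-A#-C#.
The figure 65 means first inversion — the third is in the bass.

F##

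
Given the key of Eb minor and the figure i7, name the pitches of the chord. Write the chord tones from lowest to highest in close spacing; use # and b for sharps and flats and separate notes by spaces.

Eb Gb Bb Db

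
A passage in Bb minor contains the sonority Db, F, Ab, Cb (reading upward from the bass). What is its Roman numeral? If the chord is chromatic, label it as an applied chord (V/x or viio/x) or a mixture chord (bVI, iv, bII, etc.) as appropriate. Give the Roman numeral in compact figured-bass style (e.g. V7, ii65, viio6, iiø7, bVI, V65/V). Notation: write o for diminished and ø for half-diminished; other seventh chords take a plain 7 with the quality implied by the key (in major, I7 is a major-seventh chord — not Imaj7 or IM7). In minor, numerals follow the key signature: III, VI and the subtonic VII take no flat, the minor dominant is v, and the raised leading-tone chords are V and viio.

V7/VI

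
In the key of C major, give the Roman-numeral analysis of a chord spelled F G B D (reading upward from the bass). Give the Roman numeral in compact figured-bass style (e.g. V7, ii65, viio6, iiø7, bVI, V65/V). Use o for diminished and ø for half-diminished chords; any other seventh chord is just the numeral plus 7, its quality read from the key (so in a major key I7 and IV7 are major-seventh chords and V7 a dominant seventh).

V42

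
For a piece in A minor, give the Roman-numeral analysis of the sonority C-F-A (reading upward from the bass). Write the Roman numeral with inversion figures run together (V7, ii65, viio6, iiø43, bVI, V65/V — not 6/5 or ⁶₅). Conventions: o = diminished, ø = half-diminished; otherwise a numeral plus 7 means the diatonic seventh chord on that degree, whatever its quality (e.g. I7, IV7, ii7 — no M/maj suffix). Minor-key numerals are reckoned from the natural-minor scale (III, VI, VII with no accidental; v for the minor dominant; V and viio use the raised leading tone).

The pitches F-A-C form a major triad rooted on F.
In A minor, F is the submediant; the diatonic major triad there is VI.
With C in the bass the chord is in second inversion, so the figured bass is 64.

VI64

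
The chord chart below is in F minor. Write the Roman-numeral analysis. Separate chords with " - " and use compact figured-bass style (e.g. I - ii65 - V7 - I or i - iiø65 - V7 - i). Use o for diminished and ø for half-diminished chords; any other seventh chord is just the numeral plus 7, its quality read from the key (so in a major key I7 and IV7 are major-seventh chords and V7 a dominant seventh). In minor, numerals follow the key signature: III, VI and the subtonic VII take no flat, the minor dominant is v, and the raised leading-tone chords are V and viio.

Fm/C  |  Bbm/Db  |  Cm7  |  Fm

i64 - iv6 - v7 - i

Fm/C has root F, degree 1 in F minor, so i64.
Bbm/Db has root Bb, degree 4 in F minor, so iv6.
Cm7 has root C, degree 5 in F minor, so v7.
Fm: minor triad on F = scale degree 1 → i.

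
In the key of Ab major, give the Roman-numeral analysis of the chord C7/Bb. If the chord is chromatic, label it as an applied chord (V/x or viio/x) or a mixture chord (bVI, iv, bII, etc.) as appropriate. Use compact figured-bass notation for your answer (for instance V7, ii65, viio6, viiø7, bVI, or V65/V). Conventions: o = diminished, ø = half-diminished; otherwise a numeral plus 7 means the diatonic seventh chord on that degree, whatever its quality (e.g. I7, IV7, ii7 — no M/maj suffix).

The pitches C-E-G-Bb form a dominant seventh chord rooted on C.
C is not a diatonic chord root with this quality in Ab major, but it lies a perfect fifth above F (vi), so the chord functions as an applied dominant of vi.
With Bb in the bass the chord is in third inversion, so the figured bass is 42.

V42/vi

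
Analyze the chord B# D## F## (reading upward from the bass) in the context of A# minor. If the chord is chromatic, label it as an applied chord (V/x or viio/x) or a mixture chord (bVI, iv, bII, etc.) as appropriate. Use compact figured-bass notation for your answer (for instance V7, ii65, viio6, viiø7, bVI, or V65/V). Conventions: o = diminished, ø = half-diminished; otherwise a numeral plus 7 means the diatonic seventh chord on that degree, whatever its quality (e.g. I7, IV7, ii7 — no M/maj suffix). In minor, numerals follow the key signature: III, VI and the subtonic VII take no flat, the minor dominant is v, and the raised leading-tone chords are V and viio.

The pitches B#-D##-F## form a major triad rooted on B#.
B# is not a diatonic chord root with this quality in A# minor, but it lies a perfect fifth above E# (V), so the chord functions as an applied dominant of V.

V/V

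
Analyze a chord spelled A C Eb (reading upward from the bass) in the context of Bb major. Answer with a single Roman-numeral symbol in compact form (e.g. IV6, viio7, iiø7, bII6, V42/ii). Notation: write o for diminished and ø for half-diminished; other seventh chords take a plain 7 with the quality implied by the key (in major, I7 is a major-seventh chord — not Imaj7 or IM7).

The pitches A-C-Eb form a diminished triad rooted on A.
A is scale degree 7 in Bb major, and a diminished triad on that degree is written viio.

viio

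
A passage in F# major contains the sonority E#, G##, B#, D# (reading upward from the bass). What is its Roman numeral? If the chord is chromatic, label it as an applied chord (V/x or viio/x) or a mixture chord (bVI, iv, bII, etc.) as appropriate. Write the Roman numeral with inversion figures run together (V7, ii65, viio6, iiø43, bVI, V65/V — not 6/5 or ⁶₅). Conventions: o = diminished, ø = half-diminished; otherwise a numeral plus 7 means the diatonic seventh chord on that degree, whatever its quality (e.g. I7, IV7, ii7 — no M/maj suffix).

V7/iii

The pitches E#-G##-B#-D# form a dominant seventh chord rooted on E#.
E# is not a diatonic chord root with this quality in F# major, but it lies a perfect fifth above A# (iii), so the chord functions as an applied dominant of iii.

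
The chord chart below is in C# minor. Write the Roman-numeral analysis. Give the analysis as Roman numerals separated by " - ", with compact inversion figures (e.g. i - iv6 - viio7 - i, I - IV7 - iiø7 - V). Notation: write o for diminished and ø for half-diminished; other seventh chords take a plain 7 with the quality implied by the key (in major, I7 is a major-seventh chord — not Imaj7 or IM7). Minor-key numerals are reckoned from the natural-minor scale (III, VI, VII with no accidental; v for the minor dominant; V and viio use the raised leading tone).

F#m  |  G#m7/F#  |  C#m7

iv - v42 - i7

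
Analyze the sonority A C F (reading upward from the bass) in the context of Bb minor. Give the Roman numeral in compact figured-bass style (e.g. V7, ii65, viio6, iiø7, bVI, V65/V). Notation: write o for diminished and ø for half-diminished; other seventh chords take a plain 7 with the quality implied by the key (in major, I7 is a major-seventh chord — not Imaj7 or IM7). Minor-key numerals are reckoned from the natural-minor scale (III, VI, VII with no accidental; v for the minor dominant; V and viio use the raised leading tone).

V6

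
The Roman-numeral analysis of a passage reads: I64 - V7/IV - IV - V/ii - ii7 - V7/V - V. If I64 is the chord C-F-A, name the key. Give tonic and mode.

F major

I64 is given as C-F-A — a major triad with root F.
If F is scale degree 1 and the mode makes that degree carry a major triad, the tonic is F and the mode is major.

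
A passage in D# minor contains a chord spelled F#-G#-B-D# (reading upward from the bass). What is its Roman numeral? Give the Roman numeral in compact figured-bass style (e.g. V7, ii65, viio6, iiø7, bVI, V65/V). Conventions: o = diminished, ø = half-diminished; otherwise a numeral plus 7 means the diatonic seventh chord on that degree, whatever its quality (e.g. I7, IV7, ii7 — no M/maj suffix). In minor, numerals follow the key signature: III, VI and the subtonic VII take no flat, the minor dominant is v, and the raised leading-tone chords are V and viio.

Stacked in thirds the chord is G#-B-D#-F#: a minor seventh chord on G#.
G# is scale degree 4 in D# minor, and a minor seventh chord on that degree is written iv7.
With F# in the bass the chord is in third inversion, so the figured bass is 42.

iv42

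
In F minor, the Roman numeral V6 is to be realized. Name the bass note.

E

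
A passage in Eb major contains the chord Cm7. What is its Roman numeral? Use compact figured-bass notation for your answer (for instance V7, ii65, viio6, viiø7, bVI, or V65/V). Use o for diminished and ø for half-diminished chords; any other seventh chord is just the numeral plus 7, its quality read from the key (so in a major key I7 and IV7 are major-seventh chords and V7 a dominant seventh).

The pitches C-Eb-G-Bb form a minor seventh chord rooted on C.
C is scale degree 6 in Eb major, and a minor seventh chord on that degree is written vi7.

vi7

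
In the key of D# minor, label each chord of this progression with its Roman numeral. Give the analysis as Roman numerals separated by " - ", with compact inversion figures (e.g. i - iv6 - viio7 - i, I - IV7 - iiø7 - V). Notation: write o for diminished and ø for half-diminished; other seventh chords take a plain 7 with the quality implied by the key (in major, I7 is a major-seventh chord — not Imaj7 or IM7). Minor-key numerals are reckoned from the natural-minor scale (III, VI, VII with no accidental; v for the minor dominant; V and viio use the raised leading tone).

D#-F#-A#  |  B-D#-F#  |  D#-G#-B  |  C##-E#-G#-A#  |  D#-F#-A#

D#-F#-A#: root D# is the tonic; minor triad there is i.
B-D#-F#: major triad on B = scale degree 6 → VI.
D#-G#-B has root G#, degree 4 in D# minor, so iv64.
C##-E#-G#-A# has root A#, degree 5 in D# minor, so V65.
D#-F#-A#: minor triad on D# = scale degree 1 → i.

i - VI - iv64 - V65 - i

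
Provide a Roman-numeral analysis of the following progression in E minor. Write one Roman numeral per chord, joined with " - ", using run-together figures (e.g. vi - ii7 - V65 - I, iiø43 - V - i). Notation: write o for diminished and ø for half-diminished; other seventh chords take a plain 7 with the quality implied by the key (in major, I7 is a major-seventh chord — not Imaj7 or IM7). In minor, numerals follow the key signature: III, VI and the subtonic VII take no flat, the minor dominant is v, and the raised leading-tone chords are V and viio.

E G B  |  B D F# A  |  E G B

E-G-B: minor triad on E = scale degree 1 → i.
B-D-F#-A: minor seventh chord on B = scale degree 5 → v7.
E-G-B: minor triad on E = scale degree 1 → i.

i - v7 - i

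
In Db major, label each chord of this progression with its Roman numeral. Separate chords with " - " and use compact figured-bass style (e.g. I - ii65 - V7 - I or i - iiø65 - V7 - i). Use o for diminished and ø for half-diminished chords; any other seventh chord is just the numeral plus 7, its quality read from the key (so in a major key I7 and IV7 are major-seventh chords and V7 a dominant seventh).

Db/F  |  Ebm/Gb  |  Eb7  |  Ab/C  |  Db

I6 - ii6 - V7/V - V6 - I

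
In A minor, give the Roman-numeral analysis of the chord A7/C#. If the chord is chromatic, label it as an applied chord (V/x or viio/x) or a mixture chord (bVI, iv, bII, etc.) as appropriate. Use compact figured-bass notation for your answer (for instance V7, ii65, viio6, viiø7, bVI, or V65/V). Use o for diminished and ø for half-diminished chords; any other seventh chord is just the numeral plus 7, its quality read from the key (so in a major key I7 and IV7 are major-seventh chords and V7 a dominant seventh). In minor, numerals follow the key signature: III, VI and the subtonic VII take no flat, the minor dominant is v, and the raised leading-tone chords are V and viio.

Stacked in thirds the chord is A-C#-E-G: a dominant seventh chord on A.
A is not a diatonic chord root with this quality in A minor, but it lies a perfect fifth above D (iv), so the chord functions as an applied dominant of iv.
With C# in the bass the chord is in first inversion, so the figured bass is 65.

V65/iv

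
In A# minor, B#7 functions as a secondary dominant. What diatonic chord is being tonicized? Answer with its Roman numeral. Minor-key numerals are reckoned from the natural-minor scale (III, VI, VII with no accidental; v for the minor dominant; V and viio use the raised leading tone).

V

The chord is a dominant seventh chord on B#.
A dominant resolves down a perfect fifth: B# → E#. In A# minor, E# is scale degree 5, i.e. V.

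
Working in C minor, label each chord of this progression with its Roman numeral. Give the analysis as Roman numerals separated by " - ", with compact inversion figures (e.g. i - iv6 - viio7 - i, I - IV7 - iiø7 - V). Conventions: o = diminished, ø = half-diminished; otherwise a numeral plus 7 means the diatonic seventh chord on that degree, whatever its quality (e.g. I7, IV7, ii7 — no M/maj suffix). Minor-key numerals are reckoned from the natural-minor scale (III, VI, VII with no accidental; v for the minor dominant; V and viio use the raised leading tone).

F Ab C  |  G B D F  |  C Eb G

iv - V7 - i

F-Ab-C has root F, degree 4 in C minor, so iv.
G-B-D-F: dominant seventh chord on G = scale degree 5 → V7.
C-Eb-G: root C is the tonic; minor triad there is i.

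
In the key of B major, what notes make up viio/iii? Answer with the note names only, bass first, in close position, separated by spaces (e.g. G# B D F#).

C## E# G#

The slash marks an applied leading-tone chord: viio of iii. In B major, iii is D#, so the leading tone to it is C##, a half step below.
Building a diminished triad on C## gives C##-E#-G#.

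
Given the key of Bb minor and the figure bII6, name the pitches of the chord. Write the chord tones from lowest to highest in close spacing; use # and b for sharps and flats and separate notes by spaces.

Scale degree 2 in Bb minor is C; lowering it a half step gives Cb. bII6 is the Neapolitan sixth — a major triad on the lowered second degree, here in its customary first inversion.
So the chord is Cb-Eb-Gb, a major triad.
With the 6 figure the chord is in first inversion; from the bass Eb upward in close position it reads Eb-Gb-Cb.

Eb Gb Cb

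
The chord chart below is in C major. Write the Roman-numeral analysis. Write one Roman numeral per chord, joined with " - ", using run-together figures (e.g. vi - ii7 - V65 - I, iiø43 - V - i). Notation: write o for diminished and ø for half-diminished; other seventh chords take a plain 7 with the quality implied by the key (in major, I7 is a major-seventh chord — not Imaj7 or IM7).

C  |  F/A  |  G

I - IV6 - V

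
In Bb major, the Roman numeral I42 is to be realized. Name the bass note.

A

I in Bb major has root Bb; the chord is Bb-D-F-A.
The figure 42 means third inversion — the seventh is in the bass.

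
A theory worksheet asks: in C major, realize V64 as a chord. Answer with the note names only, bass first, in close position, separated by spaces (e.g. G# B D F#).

D G B

The numeral's case and figure indicate a major triad. In C major its root, the dominant, is G.
That chord is spelled G-B-D.
The figured bass 64 indicates second inversion, placing the fifth (D) in the bass: D-G-B.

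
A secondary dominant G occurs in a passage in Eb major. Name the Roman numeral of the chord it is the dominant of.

The chord is a major triad on G.
A dominant resolves down a perfect fifth: G → C. In Eb major, C is scale degree 6, i.e. vi.

vi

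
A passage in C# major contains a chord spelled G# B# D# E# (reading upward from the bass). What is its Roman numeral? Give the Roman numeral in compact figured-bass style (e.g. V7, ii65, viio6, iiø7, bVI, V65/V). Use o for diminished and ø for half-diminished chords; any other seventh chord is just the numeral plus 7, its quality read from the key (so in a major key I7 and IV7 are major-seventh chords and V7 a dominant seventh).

iii65

Stacked in thirds the chord is E#-G#-B#-D#: a minor seventh chord on E#.
E# is scale degree 3 in C# major, and a minor seventh chord on that degree is written iii7.
With G# in the bass the chord is in first inversion, so the figured bass is 65.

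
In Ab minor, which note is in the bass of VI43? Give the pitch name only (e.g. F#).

VI in Ab minor has root Fb; the chord is Fb-Ab-Cb-Eb.
The figure 43 means second inversion — the fifth is in the bass.

Cb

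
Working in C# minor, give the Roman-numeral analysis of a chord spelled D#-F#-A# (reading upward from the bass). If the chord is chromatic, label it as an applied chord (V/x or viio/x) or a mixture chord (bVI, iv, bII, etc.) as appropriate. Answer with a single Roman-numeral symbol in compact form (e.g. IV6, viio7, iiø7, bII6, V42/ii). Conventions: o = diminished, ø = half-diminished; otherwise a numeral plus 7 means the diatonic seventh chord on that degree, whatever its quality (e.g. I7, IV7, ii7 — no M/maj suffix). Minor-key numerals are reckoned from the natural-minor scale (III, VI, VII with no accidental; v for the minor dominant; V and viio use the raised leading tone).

ii

Stacked in thirds the chord is D#-F#-A#: a minor triad on D#.
D# is the second degree of C# minor. This is the minor supertonic, borrowed from the parallel major (the Dorian ii).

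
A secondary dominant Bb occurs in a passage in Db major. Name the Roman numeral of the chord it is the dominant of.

ii

The chord is a major triad on Bb.
A dominant resolves down a perfect fifth: Bb → Eb. In Db major, Eb is scale degree 2, i.e. ii.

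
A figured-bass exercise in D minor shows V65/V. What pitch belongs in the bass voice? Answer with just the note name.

G#

The applied chord V65/V is rooted on E: E-G#-B-D.
The figure 65 means first inversion — the third is in the bass.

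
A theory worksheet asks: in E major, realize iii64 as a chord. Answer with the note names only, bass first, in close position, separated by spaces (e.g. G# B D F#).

D# G# B

The numeral's case and figure indicate a minor triad. In E major its root, the third degree, is G#.
Stacking thirds from G# gives G#-B-D#.
The figured bass 64 indicates second inversion, placing the fifth (D#) in the bass: D#-G#-B.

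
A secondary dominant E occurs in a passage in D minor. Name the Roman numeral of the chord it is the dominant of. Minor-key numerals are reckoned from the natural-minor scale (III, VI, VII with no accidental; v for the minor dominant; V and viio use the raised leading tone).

V

The chord is a major triad on E.
A dominant resolves down a perfect fifth: E → A. In D minor, A is scale degree 5, i.e. V.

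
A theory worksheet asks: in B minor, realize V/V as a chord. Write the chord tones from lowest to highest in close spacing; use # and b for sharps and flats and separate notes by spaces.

C# E# G#

V/V is a secondary dominant — the dominant triad of V. V in B minor is F#, so the applied chord's root is C#, a perfect fifth above.
Building a major triad on C# gives C#-E#-G#.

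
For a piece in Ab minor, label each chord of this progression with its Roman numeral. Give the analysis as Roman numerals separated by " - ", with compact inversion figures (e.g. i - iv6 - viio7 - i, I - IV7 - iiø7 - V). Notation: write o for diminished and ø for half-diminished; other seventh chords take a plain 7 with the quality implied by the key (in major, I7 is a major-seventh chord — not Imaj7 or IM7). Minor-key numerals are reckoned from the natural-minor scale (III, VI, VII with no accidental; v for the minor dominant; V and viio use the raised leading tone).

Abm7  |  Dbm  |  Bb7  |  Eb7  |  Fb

i7 - iv - V7/V - V7 - VI

Abm7 has root Ab, degree 1 in Ab minor, so i7.
Dbm: minor triad on Db = scale degree 4 → iv.
Bb7 is the secondary dominant of V (dominant seventh chord on Bb): V7/V.
Eb7: root Eb is the dominant; dominant seventh chord there is V7.
Fb has root Fb, degree 6 in Ab minor, so VI.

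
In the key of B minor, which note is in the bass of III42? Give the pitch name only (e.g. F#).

C#

III in B minor has root D; the chord is D-F#-A-C#.
The figure 42 means third inversion — the seventh is in the bass.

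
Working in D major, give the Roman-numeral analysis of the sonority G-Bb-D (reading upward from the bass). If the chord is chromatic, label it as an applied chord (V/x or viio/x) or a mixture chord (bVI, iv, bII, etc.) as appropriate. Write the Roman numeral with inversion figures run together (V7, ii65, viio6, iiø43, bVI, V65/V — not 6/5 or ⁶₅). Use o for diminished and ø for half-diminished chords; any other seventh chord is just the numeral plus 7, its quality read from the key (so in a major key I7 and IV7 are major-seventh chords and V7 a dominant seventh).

The pitches G-Bb-D form a minor triad rooted on G.
G is the fourth degree of D major. This is the minor subdominant, borrowed from the parallel minor.

iv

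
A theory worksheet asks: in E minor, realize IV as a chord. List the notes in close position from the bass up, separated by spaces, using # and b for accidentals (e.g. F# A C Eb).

IV is the major subdominant, borrowed from the parallel major. In E minor that root is A.
So the chord is A-C#-E, a major triad.

A C# E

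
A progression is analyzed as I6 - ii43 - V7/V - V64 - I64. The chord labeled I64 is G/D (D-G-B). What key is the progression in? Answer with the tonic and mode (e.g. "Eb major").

G major

I64 is given as D-G-B — a major triad with root G.
If G is scale degree 1 and the mode makes that degree carry a major triad, the tonic is G and the mode is major.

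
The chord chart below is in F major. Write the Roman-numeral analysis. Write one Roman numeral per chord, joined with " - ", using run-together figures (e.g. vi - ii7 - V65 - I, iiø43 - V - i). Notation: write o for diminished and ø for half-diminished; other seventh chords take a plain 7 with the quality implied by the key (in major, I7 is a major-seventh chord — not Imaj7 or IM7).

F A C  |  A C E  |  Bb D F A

I - iii - IV7

F-A-C: root F is the tonic; major triad there is I.
A-C-E has root A, degree 3 in F major, so iii.
Bb-D-F-A has root Bb, degree 4 in F major, so IV7.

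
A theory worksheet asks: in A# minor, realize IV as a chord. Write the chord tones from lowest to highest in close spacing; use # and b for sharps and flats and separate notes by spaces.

D# F## A#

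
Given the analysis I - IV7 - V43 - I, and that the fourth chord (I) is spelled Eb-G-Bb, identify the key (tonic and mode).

Eb major

I is given as Eb-G-Bb — a major triad with root Eb.
If Eb is scale degree 1 and the mode makes that degree carry a major triad, the tonic is Eb and the mode is major.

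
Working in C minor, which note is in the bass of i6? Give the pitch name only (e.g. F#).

Eb

i in C minor has root C; the chord is C-Eb-G.
The figure 6 means first inversion — the third is in the bass.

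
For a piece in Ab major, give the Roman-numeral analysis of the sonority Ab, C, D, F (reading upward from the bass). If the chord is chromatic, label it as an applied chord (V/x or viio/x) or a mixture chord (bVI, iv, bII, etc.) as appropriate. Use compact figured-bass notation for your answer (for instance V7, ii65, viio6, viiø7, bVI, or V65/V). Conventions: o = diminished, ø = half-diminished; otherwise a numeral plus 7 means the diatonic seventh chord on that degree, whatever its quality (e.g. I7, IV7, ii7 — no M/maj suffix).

viiø43/V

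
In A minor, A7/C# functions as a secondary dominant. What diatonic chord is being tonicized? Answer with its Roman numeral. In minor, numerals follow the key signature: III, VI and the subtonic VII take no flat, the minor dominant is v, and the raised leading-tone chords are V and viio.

The chord is a dominant seventh chord on A.
A dominant resolves down a perfect fifth: A → D. In A minor, D is scale degree 4, i.e. iv.

iv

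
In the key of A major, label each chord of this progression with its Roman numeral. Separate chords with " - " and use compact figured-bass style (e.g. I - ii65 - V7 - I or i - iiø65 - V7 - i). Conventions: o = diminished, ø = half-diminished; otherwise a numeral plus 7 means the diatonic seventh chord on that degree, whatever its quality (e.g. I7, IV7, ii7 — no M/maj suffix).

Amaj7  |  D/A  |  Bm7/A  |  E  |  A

Amaj7 has root A, degree 1 in A major, so I7.
D/A: major triad on D = scale degree 4 → IV64.
Bm7/A has root B, degree 2 in A major, so ii42.
E has root E, degree 5 in A major, so V.
A: root A is the tonic; major triad there is I.

I7 - IV64 - ii42 - V - I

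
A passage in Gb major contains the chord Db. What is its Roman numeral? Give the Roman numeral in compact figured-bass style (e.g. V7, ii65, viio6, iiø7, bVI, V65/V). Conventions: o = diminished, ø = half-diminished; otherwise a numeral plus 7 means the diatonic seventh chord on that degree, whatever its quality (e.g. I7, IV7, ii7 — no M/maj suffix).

V

Stacked in thirds the chord is Db-F-Ab: a major triad on Db.
In Gb major, Db is the dominant; the diatonic major triad there is V.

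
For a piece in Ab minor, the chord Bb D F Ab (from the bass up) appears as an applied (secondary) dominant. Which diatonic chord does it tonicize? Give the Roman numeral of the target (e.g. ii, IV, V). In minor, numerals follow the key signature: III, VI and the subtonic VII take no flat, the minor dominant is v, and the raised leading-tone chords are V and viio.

V

The chord is a dominant seventh chord on Bb.
A dominant resolves down a perfect fifth: Bb → Eb. In Ab minor, Eb is scale degree 5, i.e. V.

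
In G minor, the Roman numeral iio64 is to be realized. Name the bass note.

iio in G minor has root A; the chord is A-C-Eb.
The figure 64 means second inversion — the fifth is in the bass.

Eb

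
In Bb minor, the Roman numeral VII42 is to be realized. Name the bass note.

Gb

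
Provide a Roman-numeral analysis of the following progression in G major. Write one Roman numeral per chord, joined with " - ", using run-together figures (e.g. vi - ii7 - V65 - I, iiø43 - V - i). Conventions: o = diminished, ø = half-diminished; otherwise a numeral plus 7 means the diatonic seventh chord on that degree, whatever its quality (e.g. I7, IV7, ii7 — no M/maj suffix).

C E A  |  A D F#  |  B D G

C-E-A: root A is the supertonic; minor triad there is ii6.
A-D-F#: root D is the dominant; major triad there is V64.
B-D-G: root G is the tonic; major triad there is I6.

ii6 - V64 - I6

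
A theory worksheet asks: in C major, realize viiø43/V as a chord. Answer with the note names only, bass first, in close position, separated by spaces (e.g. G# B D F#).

The slash marks an applied leading-tone chord: viio of V. In C major, V is G, so the leading tone to it is F#, a half step below.
Building a half-diminished seventh chord on F# gives F#-A-C-E.
With the 43 figure the chord is in second inversion; from the bass C upward in close position it reads C-E-F#-A.

C E F# A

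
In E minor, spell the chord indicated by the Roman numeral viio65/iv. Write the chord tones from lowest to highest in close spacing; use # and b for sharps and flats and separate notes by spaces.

The slash marks an applied leading-tone chord: viio of iv. In E minor, iv is A, so the leading tone to it is G#, a half step below.
Building a fully diminished seventh chord on G# gives G#-B-D-F.
The figured bass 65 indicates first inversion, placing the third (B) in the bass: B-D-F-G#.

B D F G#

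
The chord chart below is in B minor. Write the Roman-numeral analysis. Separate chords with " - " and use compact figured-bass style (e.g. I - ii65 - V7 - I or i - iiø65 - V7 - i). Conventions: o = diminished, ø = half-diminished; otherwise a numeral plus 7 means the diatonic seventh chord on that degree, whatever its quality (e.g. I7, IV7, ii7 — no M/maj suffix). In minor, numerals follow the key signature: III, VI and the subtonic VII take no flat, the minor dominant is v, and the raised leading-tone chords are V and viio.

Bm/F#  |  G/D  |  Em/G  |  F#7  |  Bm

i64 - VI64 - iv6 - V7 - i

Bm/F#: root B is the tonic; minor triad there is i64.
G/D has root G, degree 6 in B minor, so VI64.
Em/G has root E, degree 4 in B minor, so iv6.
F#7: root F# is the dominant; dominant seventh chord there is V7.
Bm has root B, degree 1 in B minor, so i.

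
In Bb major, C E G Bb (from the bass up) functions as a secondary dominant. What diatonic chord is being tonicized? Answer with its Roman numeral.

V

The chord is a dominant seventh chord on C.
A dominant resolves down a perfect fifth: C → F. In Bb major, F is scale degree 5, i.e. V.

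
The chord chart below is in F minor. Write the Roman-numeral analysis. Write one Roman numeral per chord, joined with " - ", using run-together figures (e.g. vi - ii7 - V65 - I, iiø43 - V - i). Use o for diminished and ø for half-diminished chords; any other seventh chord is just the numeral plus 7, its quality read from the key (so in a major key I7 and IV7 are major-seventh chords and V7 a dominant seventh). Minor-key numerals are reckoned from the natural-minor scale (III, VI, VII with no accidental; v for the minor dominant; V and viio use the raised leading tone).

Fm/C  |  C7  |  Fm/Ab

Fm/C has root F, degree 1 in F minor, so i64.
C7: root C is the dominant; dominant seventh chord there is V7.
Fm/Ab: root F is the tonic; minor triad there is i6.

i64 - V7 - i6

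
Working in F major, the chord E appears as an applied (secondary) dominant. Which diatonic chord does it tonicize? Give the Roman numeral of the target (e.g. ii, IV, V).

iii

The chord is a major triad on E.
A dominant resolves down a perfect fifth: E → A. In F major, A is scale degree 3, i.e. iii.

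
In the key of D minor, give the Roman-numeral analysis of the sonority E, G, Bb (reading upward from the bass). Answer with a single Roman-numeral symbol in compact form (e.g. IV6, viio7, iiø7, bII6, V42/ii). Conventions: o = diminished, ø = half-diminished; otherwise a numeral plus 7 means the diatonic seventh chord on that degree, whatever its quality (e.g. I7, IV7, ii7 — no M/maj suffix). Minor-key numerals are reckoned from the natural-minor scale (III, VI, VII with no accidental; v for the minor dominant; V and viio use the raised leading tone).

iio

The pitches E-G-Bb form a diminished triad rooted on E.
E is scale degree 2 in D minor, and a diminished triad on that degree is written iio.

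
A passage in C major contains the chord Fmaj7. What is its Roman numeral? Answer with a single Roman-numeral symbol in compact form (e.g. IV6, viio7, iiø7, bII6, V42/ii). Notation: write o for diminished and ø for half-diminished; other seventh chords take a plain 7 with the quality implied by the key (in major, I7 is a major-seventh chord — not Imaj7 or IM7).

The pitches F-A-C-E form a major seventh chord rooted on F.
In C major, F is the subdominant; the diatonic major seventh chord there is IV7.

IV7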